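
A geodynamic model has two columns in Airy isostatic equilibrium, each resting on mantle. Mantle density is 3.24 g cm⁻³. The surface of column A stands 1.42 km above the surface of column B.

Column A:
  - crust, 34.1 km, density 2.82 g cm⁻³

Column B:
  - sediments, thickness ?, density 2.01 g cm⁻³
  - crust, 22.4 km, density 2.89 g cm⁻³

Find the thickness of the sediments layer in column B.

1.53 km

Take the compensation level at the base of the deeper column (depth z_c below the surface of column A) and equate Σ ρ_i t_i down to z_c; mantle fills any gap and the z_c terms cancel.
Column A: 34.1×2.82 + (z_c − 34.1)×3.24
Column B: 1.42×0 + x×2.01 + 22.4×2.89 + (z_c − 1.42 − 22.4 − x)×3.24
The z_c×3.24 term appears on both sides and cancels. Collect the known terms of each column as K = Σ(ρt)_known − 3.24 × (depth of known layers): K_A = 96.162 − 3.24×34.1 = −14.322; K_B = 64.736 − 3.24×(1.42 + 22.4) = −12.4408.
Balance: K_A = K_B − x×(3.24 − 2.01), so x = (K_B − K_A)/(3.24 − 2.01) = 1.8812/1.23 = 1.53 km.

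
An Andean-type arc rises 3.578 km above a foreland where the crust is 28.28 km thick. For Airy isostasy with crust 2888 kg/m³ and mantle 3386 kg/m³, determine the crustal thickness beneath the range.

52.6 km

Root depth r = h ρ_c / (ρ_m − ρ_c) = 3.578 km × 2888 / 498 = 20.75 km.
Total thickness = T + h + r = 28.28 km + 3.578 km + 20.75 km = 52.6 km.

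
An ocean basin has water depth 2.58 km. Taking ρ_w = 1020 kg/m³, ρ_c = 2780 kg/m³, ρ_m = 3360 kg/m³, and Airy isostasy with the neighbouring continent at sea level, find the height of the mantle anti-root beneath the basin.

7.83 km

In Airy isostatic equilibrium: replacing crust with seawater at the top is compensated by replacing crust with mantle at the base: d (ρ_c − ρ_w) = a (ρ_m − ρ_c).
a = d (ρ_c − ρ_w)/(ρ_m − ρ_c) = 2.58 km × 1760/580 = 7.83 km.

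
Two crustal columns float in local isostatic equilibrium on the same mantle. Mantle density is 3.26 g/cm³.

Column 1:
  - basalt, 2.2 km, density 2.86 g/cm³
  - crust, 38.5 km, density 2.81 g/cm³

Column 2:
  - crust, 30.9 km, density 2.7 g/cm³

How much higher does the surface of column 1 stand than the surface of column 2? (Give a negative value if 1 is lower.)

For any compensation level in the mantle, the mantle terms cancel and isostasy reduces to e = (Σt_1 − Σt_2) − (Σ(ρt)_1 − Σ(ρt)_2) / ρ_m.
Σt_1 = 40.7 km; Σt_2 = 30.9 km; Σ(ρt)_1 = 114.477; Σ(ρt)_2 = 83.43 (in km·g/cm³).
e = (40.7 − 30.9) − (114.477 − 83.43) / 3.26 = 0.276 km.

0.276 km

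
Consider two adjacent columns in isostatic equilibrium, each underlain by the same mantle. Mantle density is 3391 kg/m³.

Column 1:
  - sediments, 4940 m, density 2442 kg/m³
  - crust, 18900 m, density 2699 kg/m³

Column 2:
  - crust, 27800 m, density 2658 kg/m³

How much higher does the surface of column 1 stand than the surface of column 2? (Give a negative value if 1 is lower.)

For any compensation level in the mantle, the mantle terms cancel and isostasy reduces to e = (Σt_1 − Σt_2) − (Σ(ρt)_1 − Σ(ρt)_2) / ρ_m.
Σt_1 = 23840 m; Σt_2 = 27800 m; Σ(ρt)_1 = 63074580; Σ(ρt)_2 = 73892400 (in m·kg/m³).
e = (23840 − 27800) − (63074580 − 73892400) / 3391 = −770 m.

−770 m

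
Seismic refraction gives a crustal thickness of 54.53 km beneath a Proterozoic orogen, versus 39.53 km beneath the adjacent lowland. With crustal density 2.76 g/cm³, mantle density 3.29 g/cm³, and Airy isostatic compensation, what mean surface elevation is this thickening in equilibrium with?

Excess crust Δ = 54.53 km − 39.53 km = 15 km, split between elevation h and root r with h + r = Δ.
Airy balance ρ_c h = (ρ_m − ρ_c) r gives r = h ρ_c/(ρ_m − ρ_c), so h (1 + ρ_c/(ρ_m − ρ_c)) = Δ, i.e. h = Δ (ρ_m − ρ_c)/ρ_m.
h = 15 km × 0.53/3.29 = 2.42 km.

2.42 km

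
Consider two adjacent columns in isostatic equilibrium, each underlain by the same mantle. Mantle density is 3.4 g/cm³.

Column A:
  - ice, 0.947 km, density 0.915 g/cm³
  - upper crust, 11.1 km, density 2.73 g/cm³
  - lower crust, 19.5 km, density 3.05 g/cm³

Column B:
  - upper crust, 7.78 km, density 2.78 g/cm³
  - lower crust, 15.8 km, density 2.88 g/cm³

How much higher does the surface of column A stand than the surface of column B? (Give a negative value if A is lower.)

For any compensation level in the mantle, the mantle terms cancel and isostasy reduces to e = (Σt_A − Σt_B) − (Σ(ρt)_A − Σ(ρt)_B) / ρ_m.
Σt_A = 31.547 km; Σt_B = 23.58 km; Σ(ρt)_A = 90.644505; Σ(ρt)_B = 67.1324 (in km·g/cm³).
e = (31.547 − 23.58) − (90.644505 − 67.1324) / 3.4 = 1.05 km.

1.05 km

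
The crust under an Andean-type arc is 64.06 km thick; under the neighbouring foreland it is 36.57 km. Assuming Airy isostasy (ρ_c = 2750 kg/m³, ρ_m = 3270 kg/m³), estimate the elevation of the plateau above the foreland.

4.37 km

Excess crust Δ = 64.06 km − 36.57 km = 27.49 km, split between elevation h and root r with h + r = Δ.
Airy balance ρ_c h = (ρ_m − ρ_c) r gives r = h ρ_c/(ρ_m − ρ_c), so h (1 + ρ_c/(ρ_m − ρ_c)) = Δ, i.e. h = Δ (ρ_m − ρ_c)/ρ_m.
h = 27.49 km × 520/3270 = 4.37 km.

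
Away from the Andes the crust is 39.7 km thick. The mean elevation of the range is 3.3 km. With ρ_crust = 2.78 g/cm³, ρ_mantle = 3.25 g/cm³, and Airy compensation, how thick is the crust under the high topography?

Root depth r = h ρ_c / (ρ_m − ρ_c) = 3.3 km × 2.78 / 0.47 = 19.52 km.
Total thickness = T + h + r = 39.7 km + 3.3 km + 19.52 km = 62.5 km.

62.5 km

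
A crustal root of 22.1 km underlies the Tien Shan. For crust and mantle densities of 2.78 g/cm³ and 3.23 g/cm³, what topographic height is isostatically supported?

For local isostatic compensation: ρ_c h = (ρ_m − ρ_c) r.
h = r (ρ_m − ρ_c) / ρ_c = 22.1 km × (3.23 − 2.78) / 2.78 = 3.58 km.

3.58 km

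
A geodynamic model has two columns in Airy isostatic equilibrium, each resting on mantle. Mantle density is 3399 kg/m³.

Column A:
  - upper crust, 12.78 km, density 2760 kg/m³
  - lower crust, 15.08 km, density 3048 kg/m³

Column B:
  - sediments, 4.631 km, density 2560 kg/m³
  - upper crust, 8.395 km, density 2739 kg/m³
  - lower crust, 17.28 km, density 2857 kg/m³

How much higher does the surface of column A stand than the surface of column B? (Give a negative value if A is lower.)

−1.57 km

For any compensation level in the mantle, the mantle terms cancel and isostasy reduces to e = (Σt_A − Σt_B) − (Σ(ρt)_A − Σ(ρt)_B) / ρ_m.
Σt_A = 27.86 km; Σt_B = 30.306 km; Σ(ρt)_A = 81236.64; Σ(ρt)_B = 84218.225 (in km·kg/m³).
e = (27.86 − 30.306) − (81236.64 − 84218.225) / 3399 = −1.57 km.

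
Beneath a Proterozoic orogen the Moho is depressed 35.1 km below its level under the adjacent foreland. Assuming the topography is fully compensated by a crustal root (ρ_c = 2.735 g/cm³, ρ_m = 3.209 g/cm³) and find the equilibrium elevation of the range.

6.08 km

For local isostatic compensation: ρ_c h = (ρ_m − ρ_c) r.
h = r (ρ_m − ρ_c) / ρ_c = 35.1 km × (3.209 − 2.735) / 2.735 = 6.08 km.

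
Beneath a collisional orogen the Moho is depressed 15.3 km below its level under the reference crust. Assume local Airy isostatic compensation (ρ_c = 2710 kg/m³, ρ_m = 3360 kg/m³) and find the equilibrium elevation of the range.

3.67 km

For local isostatic compensation: ρ_c h = (ρ_m − ρ_c) r.
h = r (ρ_m − ρ_c) / ρ_c = 15.3 km × (3360 − 2710) / 2710 = 3.67 km.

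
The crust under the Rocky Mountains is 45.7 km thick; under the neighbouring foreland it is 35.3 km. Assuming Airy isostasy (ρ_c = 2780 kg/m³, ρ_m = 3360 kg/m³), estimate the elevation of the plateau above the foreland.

1.8 km

Excess crust Δ = 45.7 km − 35.3 km = 10.4 km, split between elevation h and root r with h + r = Δ.
Airy balance ρ_c h = (ρ_m − ρ_c) r gives r = h ρ_c/(ρ_m − ρ_c), so h (1 + ρ_c/(ρ_m − ρ_c)) = Δ, i.e. h = Δ (ρ_m − ρ_c)/ρ_m.
h = 10.4 km × 580/3360 = 1.8 km.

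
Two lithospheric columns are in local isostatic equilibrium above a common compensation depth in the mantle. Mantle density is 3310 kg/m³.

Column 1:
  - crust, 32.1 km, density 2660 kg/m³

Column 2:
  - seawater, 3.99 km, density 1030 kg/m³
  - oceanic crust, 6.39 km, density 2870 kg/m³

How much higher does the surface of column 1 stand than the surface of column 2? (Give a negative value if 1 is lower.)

For any compensation level in the mantle, the mantle terms cancel and isostasy reduces to e = (Σt_1 − Σt_2) − (Σ(ρt)_1 − Σ(ρt)_2) / ρ_m.
Σt_1 = 32.1 km; Σt_2 = 10.38 km; Σ(ρt)_1 = 85386; Σ(ρt)_2 = 22449 (in km·kg/m³).
e = (32.1 − 10.38) − (85386 − 22449) / 3310 = 2.71 km.

2.71 km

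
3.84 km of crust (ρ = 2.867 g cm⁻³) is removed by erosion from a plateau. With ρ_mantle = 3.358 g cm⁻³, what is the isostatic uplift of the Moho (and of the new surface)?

Unloading: uplift u = e ρ_c/ρ_m = 3.84 km × 2.867/3.358 = 3.28 km.

3.28 km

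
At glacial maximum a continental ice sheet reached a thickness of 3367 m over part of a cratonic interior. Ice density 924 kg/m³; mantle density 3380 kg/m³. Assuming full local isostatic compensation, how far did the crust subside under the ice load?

By Archimedes' principle applied to the lithosphere: the ice load ρ_ice t is balanced by mantle displaced below, ρ_m s.
s = t ρ_ice / ρ_m = 3367 m × 924/3380 = 920 m.

920 m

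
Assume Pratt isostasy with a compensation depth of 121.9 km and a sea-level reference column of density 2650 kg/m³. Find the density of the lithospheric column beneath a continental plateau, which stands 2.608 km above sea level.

2590 kg/m³

Pratt balance: ρ_ref D = ρ (D + h).
ρ = ρ_ref D/(D + h) = 2650 × 121.9 km/(121.9 km + 2.608 km) = 2590 kg/m³.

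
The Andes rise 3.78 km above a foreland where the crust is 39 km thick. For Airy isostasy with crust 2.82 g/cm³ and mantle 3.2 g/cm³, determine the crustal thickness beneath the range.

Root depth r = h ρ_c / (ρ_m − ρ_c) = 3.78 km × 2.82 / 0.38 = 28.05 km.
Total thickness = T + h + r = 39 km + 3.78 km + 28.05 km = 70.8 km.

70.8 km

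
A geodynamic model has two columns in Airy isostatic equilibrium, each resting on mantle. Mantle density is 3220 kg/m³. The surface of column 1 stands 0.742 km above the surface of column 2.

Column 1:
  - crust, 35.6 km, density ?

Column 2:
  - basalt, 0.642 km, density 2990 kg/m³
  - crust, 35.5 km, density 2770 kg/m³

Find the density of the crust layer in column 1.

2700 kg/m³

Take the compensation level at the base of the deeper column (depth z_c below the surface of column 1) and equate Σ ρ_i t_i down to z_c; mantle fills any gap and the z_c terms cancel.
Column 1: 35.6×ρ + (z_c − 35.6)×3220
Column 2: 0.742×0 + 0.642×2990 + 35.5×2770 + (z_c − 0.742 − 36.142)×3220
The z_c×3220 term appears on both sides and cancels. Collect the known terms of each column as K = Σ(ρt)_known − 3220 × (depth of known layers): K_1 = 0 − 3220×35.6 = −114632; K_2 = 100254.58 − 3220×(0.742 + 36.142) = −18511.9.
Balance: K_1 + 35.6×ρ = K_2, so ρ = (K_2 − K_1)/35.6 = 96120.1/35.6 = 2700 kg/m³.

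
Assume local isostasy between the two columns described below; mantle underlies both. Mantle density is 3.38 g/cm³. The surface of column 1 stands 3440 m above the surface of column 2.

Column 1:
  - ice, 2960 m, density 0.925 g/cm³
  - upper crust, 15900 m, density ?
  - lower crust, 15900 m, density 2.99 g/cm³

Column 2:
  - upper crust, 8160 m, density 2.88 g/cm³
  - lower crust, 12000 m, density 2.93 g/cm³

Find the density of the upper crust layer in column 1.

Take the compensation level at the base of the deeper column (depth z_c below the surface of column 1) and equate Σ ρ_i t_i down to z_c; mantle fills any gap and the z_c terms cancel.
Column 1: 2960×0.925 + 15900×ρ + 15900×2.99 + (z_c − 34760)×3.38
Column 2: 3440×0 + 8160×2.88 + 12000×2.93 + (z_c − 3440 − 20160)×3.38
The z_c×3.38 term appears on both sides and cancels. Collect the known terms of each column as K = Σ(ρt)_known − 3.38 × (depth of known layers): K_1 = 50279 − 3.38×34760 = −67209.8; K_2 = 58660.8 − 3.38×(3440 + 20160) = −21107.2.
Balance: K_1 + 15900×ρ = K_2, so ρ = (K_2 − K_1)/15900 = 46102.6/15900 = 2.9 g/cm³.

2.9 g/cm³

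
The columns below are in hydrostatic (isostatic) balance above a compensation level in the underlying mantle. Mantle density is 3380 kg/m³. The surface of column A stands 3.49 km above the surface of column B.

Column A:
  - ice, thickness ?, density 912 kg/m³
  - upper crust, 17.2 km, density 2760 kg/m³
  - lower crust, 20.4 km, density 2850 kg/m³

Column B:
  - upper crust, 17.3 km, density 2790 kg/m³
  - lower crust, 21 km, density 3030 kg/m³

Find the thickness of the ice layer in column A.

3.19 km

Take the compensation level at the base of the deeper column (depth z_c below the surface of column A) and equate Σ ρ_i t_i down to z_c; mantle fills any gap and the z_c terms cancel.
Column A: x×912 + 17.2×2760 + 20.4×2850 + (z_c − 37.6 − x)×3380
Column B: 3.49×0 + 17.3×2790 + 21×3030 + (z_c − 3.49 − 38.3)×3380
The z_c×3380 term appears on both sides and cancels. Collect the known terms of each column as K = Σ(ρt)_known − 3380 × (depth of known layers): K_A = 105612 − 3380×37.6 = −21476; K_B = 111897 − 3380×(3.49 + 38.3) = −29353.2.
Balance: K_A − x×(3380 − 912) = K_B, so x = (K_A − K_B)/(3380 − 912) = 7877.2/2468 = 3.19 km.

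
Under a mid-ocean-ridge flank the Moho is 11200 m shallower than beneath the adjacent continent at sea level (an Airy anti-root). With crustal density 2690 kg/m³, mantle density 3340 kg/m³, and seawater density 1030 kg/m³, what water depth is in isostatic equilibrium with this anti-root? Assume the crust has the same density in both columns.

4390 m

Replacing a thickness d of crust by seawater at the top must be balanced by replacing crust with mantle at the base: d (ρ_c − ρ_w) = a (ρ_m − ρ_c).
d = a (ρ_m − ρ_c)/(ρ_c − ρ_w) = 11200 m × 650/1660 = 4390 m.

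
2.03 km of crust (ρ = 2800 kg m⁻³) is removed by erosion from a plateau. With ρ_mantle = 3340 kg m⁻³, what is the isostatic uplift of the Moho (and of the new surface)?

Unloading: uplift u = e ρ_c/ρ_m = 2.03 km × 2800/3340 = 1.7 km.

1.7 km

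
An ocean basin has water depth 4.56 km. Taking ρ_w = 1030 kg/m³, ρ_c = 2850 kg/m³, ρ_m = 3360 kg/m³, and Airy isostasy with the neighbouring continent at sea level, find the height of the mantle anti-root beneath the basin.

By Archimedes' principle applied to the lithosphere: replacing crust with seawater at the top is compensated by replacing crust with mantle at the base: d (ρ_c − ρ_w) = a (ρ_m − ρ_c).
a = d (ρ_c − ρ_w)/(ρ_m − ρ_c) = 4.56 km × 1820/510 = 16.3 km.

16.3 km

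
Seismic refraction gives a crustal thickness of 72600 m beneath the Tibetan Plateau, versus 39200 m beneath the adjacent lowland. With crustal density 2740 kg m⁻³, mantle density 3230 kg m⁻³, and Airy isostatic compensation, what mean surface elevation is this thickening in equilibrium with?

Excess crust Δ = 72600 m − 39200 m = 33400 m, split between elevation h and root r with h + r = Δ.
Airy balance ρ_c h = (ρ_m − ρ_c) r gives r = h ρ_c/(ρ_m − ρ_c), so h (1 + ρ_c/(ρ_m − ρ_c)) = Δ, i.e. h = Δ (ρ_m − ρ_c)/ρ_m.
h = 33400 m × 490/3230 = 5070 m.

5070 m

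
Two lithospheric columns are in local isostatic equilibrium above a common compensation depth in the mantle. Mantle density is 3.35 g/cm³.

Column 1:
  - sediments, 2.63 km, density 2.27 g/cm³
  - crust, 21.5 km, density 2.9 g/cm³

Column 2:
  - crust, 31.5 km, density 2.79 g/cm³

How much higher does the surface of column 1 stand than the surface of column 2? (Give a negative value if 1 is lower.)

For any compensation level in the mantle, the mantle terms cancel and isostasy reduces to e = (Σt_1 − Σt_2) − (Σ(ρt)_1 − Σ(ρt)_2) / ρ_m.
Σt_1 = 24.13 km; Σt_2 = 31.5 km; Σ(ρt)_1 = 68.3201; Σ(ρt)_2 = 87.885 (in km·g/cm³).
e = (24.13 − 31.5) − (68.3201 − 87.885) / 3.35 = −1.53 km.

−1.53 km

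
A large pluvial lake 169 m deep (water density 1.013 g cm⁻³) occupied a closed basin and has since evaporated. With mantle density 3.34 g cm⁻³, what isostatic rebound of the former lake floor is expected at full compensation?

u = d ρ_w/ρ_m = 169 m × 1.013/3.34 = 51.3 m.

51.3 m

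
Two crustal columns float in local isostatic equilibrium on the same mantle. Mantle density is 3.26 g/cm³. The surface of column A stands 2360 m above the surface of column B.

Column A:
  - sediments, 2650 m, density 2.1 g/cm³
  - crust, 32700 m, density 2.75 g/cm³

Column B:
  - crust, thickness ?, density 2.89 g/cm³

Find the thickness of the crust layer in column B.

Take the compensation level at the base of the deeper column (depth z_c below the surface of column A) and equate Σ ρ_i t_i down to z_c; mantle fills any gap and the z_c terms cancel.
Column A: 2650×2.1 + 32700×2.75 + (z_c − 35350)×3.26
Column B: 2360×0 + x×2.89 + (z_c − 2360 − 0 − x)×3.26
The z_c×3.26 term appears on both sides and cancels. Collect the known terms of each column as K = Σ(ρt)_known − 3.26 × (depth of known layers): K_A = 95490 − 3.26×35350 = −19751; K_B = 0 − 3.26×(2360 + 0) = −7693.6.
Balance: K_A = K_B − x×(3.26 − 2.89), so x = (K_B − K_A)/(3.26 − 2.89) = 12057.4/0.37 = 32600 m.

32600 m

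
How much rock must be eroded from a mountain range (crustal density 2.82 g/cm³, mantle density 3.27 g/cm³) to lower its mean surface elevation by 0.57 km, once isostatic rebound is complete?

4.14 km

Net drop Δ = e − u = e − e ρ_c/ρ_m = e (ρ_m − ρ_c)/ρ_m.
e = Δ ρ_m/(ρ_m − ρ_c) = 0.57 km × 3.27/0.45 = 4.14 km.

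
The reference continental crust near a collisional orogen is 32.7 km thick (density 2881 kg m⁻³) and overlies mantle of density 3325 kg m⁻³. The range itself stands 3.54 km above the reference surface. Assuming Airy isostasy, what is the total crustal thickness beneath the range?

59.2 km

Root depth r = h ρ_c / (ρ_m − ρ_c) = 3.54 km × 2881 / 444 = 22.97 km.
Total thickness = T + h + r = 32.7 km + 3.54 km + 22.97 km = 59.2 km.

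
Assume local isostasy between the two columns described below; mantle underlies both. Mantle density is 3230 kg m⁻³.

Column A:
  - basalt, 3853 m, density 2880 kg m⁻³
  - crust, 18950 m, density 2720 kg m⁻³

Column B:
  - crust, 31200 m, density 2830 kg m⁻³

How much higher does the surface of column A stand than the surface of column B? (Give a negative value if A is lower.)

For any compensation level in the mantle, the mantle terms cancel and isostasy reduces to e = (Σt_A − Σt_B) − (Σ(ρt)_A − Σ(ρt)_B) / ρ_m.
Σt_A = 22803 m; Σt_B = 31200 m; Σ(ρt)_A = 62640640; Σ(ρt)_B = 88296000 (in m·kg m⁻³).
e = (22803 − 31200) − (62640640 − 88296000) / 3230 = −454 m.

−454 m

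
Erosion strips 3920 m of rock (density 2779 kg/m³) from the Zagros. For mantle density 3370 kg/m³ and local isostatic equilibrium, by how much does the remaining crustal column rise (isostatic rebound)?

3230 m

Unloading: uplift u = e ρ_c/ρ_m = 3920 m × 2779/3370 = 3230 m.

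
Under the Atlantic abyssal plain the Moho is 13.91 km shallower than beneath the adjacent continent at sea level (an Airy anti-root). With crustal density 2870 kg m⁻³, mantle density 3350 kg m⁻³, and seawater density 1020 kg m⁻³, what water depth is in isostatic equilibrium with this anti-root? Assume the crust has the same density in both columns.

Replacing a thickness d of crust by seawater at the top must be balanced by replacing crust with mantle at the base: d (ρ_c − ρ_w) = a (ρ_m − ρ_c).
d = a (ρ_m − ρ_c)/(ρ_c − ρ_w) = 13.91 km × 480/1850 = 3.61 km.

3.61 km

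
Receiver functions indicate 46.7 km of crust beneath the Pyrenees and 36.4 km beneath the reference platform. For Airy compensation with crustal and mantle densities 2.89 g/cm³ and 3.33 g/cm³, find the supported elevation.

1.36 km

Excess crust Δ = 46.7 km − 36.4 km = 10.3 km, split between elevation h and root r with h + r = Δ.
Airy balance ρ_c h = (ρ_m − ρ_c) r gives r = h ρ_c/(ρ_m − ρ_c), so h (1 + ρ_c/(ρ_m − ρ_c)) = Δ, i.e. h = Δ (ρ_m − ρ_c)/ρ_m.
h = 10.3 km × 0.44/3.33 = 1.36 km.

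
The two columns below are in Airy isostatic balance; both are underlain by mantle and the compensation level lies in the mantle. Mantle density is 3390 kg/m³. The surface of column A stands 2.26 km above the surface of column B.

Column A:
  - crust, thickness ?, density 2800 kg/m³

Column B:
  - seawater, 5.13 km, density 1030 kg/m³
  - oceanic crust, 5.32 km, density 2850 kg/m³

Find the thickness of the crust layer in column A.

Take the compensation level at the base of the deeper column (depth z_c below the surface of column A) and equate Σ ρ_i t_i down to z_c; mantle fills any gap and the z_c terms cancel.
Column A: x×2800 + (z_c − 0 − x)×3390
Column B: 2.26×0 + 5.13×1030 + 5.32×2850 + (z_c − 2.26 − 10.45)×3390
The z_c×3390 term appears on both sides and cancels. Collect the known terms of each column as K = Σ(ρt)_known − 3390 × (depth of known layers): K_A = 0 − 3390×0 = 0; K_B = 20445.9 − 3390×(2.26 + 10.45) = −22641.
Balance: K_A − x×(3390 − 2800) = K_B, so x = (K_A − K_B)/(3390 − 2800) = 22641/590 = 38.4 km.

38.4 km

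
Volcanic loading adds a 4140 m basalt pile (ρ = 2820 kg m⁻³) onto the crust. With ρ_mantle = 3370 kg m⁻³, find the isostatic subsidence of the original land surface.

Subaerial loading: s = t ρ_load / ρ_m.
s = 4140 m × 2820/3370 = 3460 m.

3460 m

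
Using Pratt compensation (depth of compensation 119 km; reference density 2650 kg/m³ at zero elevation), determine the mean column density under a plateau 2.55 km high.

Pratt balance: ρ_ref D = ρ (D + h).
ρ = ρ_ref D/(D + h) = 2650 × 119 km/(119 km + 2.55 km) = 2590 kg/m³.

2590 kg/m³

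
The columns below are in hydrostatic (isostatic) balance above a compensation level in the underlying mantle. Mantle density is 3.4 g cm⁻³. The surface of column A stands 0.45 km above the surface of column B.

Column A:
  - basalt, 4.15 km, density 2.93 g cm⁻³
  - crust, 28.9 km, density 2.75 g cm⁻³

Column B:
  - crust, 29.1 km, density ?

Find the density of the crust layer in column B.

Take the compensation level at the base of the deeper column (depth z_c below the surface of column A) and equate Σ ρ_i t_i down to z_c; mantle fills any gap and the z_c terms cancel.
Column A: 4.15×2.93 + 28.9×2.75 + (z_c − 33.05)×3.4
Column B: 0.45×0 + 29.1×ρ + (z_c − 0.45 − 29.1)×3.4
The z_c×3.4 term appears on both sides and cancels. Collect the known terms of each column as K = Σ(ρt)_known − 3.4 × (depth of known layers): K_A = 91.6345 − 3.4×33.05 = −20.7355; K_B = 0 − 3.4×(0.45 + 29.1) = −100.47.
Balance: K_A = K_B + 29.1×ρ, so ρ = (K_A − K_B)/29.1 = 79.7345/29.1 = 2.74 g cm⁻³.

2.74 g cm⁻³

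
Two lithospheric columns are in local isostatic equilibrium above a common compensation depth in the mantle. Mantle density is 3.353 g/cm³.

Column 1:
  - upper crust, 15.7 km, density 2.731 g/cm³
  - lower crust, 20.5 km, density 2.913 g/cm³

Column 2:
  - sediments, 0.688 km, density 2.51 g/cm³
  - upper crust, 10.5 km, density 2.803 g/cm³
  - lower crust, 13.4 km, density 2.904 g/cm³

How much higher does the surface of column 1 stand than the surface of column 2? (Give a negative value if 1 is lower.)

For any compensation level in the mantle, the mantle terms cancel and isostasy reduces to e = (Σt_1 − Σt_2) − (Σ(ρt)_1 − Σ(ρt)_2) / ρ_m.
Σt_1 = 36.2 km; Σt_2 = 24.588 km; Σ(ρt)_1 = 102.5932; Σ(ρt)_2 = 70.07198 (in km·g/cm³).
e = (36.2 − 24.588) − (102.5932 − 70.07198) / 3.353 = 1.91 km.

1.91 km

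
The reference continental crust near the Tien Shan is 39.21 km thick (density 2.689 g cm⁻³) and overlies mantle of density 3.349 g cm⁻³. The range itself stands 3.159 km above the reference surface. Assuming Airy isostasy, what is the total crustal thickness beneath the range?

55.2 km

Root depth r = h ρ_c / (ρ_m − ρ_c) = 3.159 km × 2.689 / 0.66 = 12.87 km.
Total thickness = T + h + r = 39.21 km + 3.159 km + 12.87 km = 55.2 km.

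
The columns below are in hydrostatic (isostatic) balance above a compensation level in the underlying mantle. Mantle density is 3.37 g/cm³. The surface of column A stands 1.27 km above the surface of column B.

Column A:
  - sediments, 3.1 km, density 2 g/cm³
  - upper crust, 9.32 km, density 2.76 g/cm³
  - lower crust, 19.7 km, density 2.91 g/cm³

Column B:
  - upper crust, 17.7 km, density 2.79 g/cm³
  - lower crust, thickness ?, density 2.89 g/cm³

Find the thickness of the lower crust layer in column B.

Take the compensation level at the base of the deeper column (depth z_c below the surface of column A) and equate Σ ρ_i t_i down to z_c; mantle fills any gap and the z_c terms cancel.
Column A: 3.1×2 + 9.32×2.76 + 19.7×2.91 + (z_c − 32.12)×3.37
Column B: 1.27×0 + 17.7×2.79 + x×2.89 + (z_c − 1.27 − 17.7 − x)×3.37
The z_c×3.37 term appears on both sides and cancels. Collect the known terms of each column as K = Σ(ρt)_known − 3.37 × (depth of known layers): K_A = 89.2502 − 3.37×32.12 = −18.9942; K_B = 49.383 − 3.37×(1.27 + 17.7) = −14.5459.
Balance: K_A = K_B − x×(3.37 − 2.89), so x = (K_B − K_A)/(3.37 − 2.89) = 4.4483/0.48 = 9.27 km.

9.27 km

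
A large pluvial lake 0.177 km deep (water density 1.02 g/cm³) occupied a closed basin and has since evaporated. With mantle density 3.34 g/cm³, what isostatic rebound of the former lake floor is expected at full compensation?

0.0541 km

u = d ρ_w/ρ_m = 0.177 km × 1.02/3.34 = 0.0541 km.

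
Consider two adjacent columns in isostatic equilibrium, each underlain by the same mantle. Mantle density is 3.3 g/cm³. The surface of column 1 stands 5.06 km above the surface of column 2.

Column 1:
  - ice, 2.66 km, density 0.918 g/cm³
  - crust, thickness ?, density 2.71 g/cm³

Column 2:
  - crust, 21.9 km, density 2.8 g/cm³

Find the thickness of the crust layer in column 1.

36.1 km

Take the compensation level at the base of the deeper column (depth z_c below the surface of column 1) and equate Σ ρ_i t_i down to z_c; mantle fills any gap and the z_c terms cancel.
Column 1: 2.66×0.918 + x×2.71 + (z_c − 2.66 − x)×3.3
Column 2: 5.06×0 + 21.9×2.8 + (z_c − 5.06 − 21.9)×3.3
The z_c×3.3 term appears on both sides and cancels. Collect the known terms of each column as K = Σ(ρt)_known − 3.3 × (depth of known layers): K_1 = 2.44188 − 3.3×2.66 = −6.33612; K_2 = 61.32 − 3.3×(5.06 + 21.9) = −27.648.
Balance: K_1 − x×(3.3 − 2.71) = K_2, so x = (K_1 − K_2)/(3.3 − 2.71) = 21.3119/0.59 = 36.1 km.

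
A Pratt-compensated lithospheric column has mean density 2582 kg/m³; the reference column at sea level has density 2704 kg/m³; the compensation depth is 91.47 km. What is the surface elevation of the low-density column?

ρ_ref D = ρ (D + h) → h = D (ρ_ref − ρ)/ρ.
h = 91.47 km × (2704 − 2582)/2582 = 4.32 km.

4.32 km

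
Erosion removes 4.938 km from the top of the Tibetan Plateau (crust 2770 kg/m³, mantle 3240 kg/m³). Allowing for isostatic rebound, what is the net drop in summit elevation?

0.716 km

Rebound u = e ρ_c/ρ_m = 4.938 km × 2770/3240 = 4.222 km.
Net surface drop = e − u = 4.938 km − 4.222 km = e (ρ_m − ρ_c)/ρ_m = 0.716 km.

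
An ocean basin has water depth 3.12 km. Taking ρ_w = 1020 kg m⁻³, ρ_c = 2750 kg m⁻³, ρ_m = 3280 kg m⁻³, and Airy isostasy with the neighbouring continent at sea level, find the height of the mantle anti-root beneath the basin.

By Archimedes' principle applied to the lithosphere: replacing crust with seawater at the top is compensated by replacing crust with mantle at the base: d (ρ_c − ρ_w) = a (ρ_m − ρ_c).
a = d (ρ_c − ρ_w)/(ρ_m − ρ_c) = 3.12 km × 1730/530 = 10.2 km.

10.2 km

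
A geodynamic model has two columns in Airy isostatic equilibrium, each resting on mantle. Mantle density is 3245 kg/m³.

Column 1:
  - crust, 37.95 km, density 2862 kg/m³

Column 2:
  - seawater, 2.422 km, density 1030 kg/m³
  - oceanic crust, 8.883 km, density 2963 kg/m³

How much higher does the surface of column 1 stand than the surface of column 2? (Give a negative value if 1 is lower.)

2.05 km

For any compensation level in the mantle, the mantle terms cancel and isostasy reduces to e = (Σt_1 − Σt_2) − (Σ(ρt)_1 − Σ(ρt)_2) / ρ_m.
Σt_1 = 37.95 km; Σt_2 = 11.305 km; Σ(ρt)_1 = 108612.9; Σ(ρt)_2 = 28814.989 (in km·kg/m³).
e = (37.95 − 11.305) − (108612.9 − 28814.989) / 3245 = 2.05 km.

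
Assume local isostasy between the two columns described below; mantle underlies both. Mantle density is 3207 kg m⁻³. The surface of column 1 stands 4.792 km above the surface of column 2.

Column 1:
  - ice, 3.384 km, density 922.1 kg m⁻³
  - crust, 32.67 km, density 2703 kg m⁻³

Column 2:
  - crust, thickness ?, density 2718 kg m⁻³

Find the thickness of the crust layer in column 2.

18.1 km

Take the compensation level at the base of the deeper column (depth z_c below the surface of column 1) and equate Σ ρ_i t_i down to z_c; mantle fills any gap and the z_c terms cancel.
Column 1: 3.384×922.1 + 32.67×2703 + (z_c − 36.054)×3207
Column 2: 4.792×0 + x×2718 + (z_c − 4.792 − 0 − x)×3207
The z_c×3207 term appears on both sides and cancels. Collect the known terms of each column as K = Σ(ρt)_known − 3207 × (depth of known layers): K_1 = 91427.3964 − 3207×36.054 = −24197.7816; K_2 = 0 − 3207×(4.792 + 0) = −15367.944.
Balance: K_1 = K_2 − x×(3207 − 2718), so x = (K_2 − K_1)/(3207 − 2718) = 8829.84/489 = 18.1 km.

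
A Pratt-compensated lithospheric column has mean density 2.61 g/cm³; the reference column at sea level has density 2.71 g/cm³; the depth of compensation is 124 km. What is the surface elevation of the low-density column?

4.75 km

ρ_ref D = ρ (D + h) → h = D (ρ_ref − ρ)/ρ.
h = 124 km × (2.71 − 2.61)/2.61 = 4.75 km.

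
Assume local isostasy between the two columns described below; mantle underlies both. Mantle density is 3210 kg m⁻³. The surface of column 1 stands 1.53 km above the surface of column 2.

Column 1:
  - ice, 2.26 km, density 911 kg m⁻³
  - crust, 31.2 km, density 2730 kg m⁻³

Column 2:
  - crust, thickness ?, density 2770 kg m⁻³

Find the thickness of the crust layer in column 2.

34.7 km

Take the compensation level at the base of the deeper column (depth z_c below the surface of column 1) and equate Σ ρ_i t_i down to z_c; mantle fills any gap and the z_c terms cancel.
Column 1: 2.26×911 + 31.2×2730 + (z_c − 33.46)×3210
Column 2: 1.53×0 + x×2770 + (z_c − 1.53 − 0 − x)×3210
The z_c×3210 term appears on both sides and cancels. Collect the known terms of each column as K = Σ(ρt)_known − 3210 × (depth of known layers): K_1 = 87234.86 − 3210×33.46 = −20171.74; K_2 = 0 − 3210×(1.53 + 0) = −4911.3.
Balance: K_1 = K_2 − x×(3210 − 2770), so x = (K_2 − K_1)/(3210 − 2770) = 15260.4/440 = 34.7 km.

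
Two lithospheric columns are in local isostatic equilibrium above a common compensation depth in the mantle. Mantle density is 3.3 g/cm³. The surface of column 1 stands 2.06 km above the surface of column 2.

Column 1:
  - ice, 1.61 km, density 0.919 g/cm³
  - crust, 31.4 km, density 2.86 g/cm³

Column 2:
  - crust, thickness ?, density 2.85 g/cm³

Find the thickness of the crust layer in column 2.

Take the compensation level at the base of the deeper column (depth z_c below the surface of column 1) and equate Σ ρ_i t_i down to z_c; mantle fills any gap and the z_c terms cancel.
Column 1: 1.61×0.919 + 31.4×2.86 + (z_c − 33.01)×3.3
Column 2: 2.06×0 + x×2.85 + (z_c − 2.06 − 0 − x)×3.3
The z_c×3.3 term appears on both sides and cancels. Collect the known terms of each column as K = Σ(ρt)_known − 3.3 × (depth of known layers): K_1 = 91.28359 − 3.3×33.01 = −17.64941; K_2 = 0 − 3.3×(2.06 + 0) = −6.798.
Balance: K_1 = K_2 − x×(3.3 − 2.85), so x = (K_2 − K_1)/(3.3 − 2.85) = 10.8514/0.45 = 24.1 km.

24.1 km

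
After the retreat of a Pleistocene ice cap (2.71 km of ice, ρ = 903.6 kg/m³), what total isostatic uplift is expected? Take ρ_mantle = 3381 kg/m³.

Removing the load lets mantle flow back in; uplift u satisfies ρ_ice t = ρ_m u.
u = t ρ_ice/ρ_m = 2.71 km × 903.6/3381 = 0.724 km.

0.724 km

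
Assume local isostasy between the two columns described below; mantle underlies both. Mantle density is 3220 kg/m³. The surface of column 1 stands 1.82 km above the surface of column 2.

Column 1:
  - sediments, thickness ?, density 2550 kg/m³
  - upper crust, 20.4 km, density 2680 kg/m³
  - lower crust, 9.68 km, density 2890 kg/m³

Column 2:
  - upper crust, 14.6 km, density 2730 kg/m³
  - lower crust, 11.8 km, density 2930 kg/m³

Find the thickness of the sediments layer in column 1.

Take the compensation level at the base of the deeper column (depth z_c below the surface of column 1) and equate Σ ρ_i t_i down to z_c; mantle fills any gap and the z_c terms cancel.
Column 1: x×2550 + 20.4×2680 + 9.68×2890 + (z_c − 30.08 − x)×3220
Column 2: 1.82×0 + 14.6×2730 + 11.8×2930 + (z_c − 1.82 − 26.4)×3220
The z_c×3220 term appears on both sides and cancels. Collect the known terms of each column as K = Σ(ρt)_known − 3220 × (depth of known layers): K_1 = 82647.2 − 3220×30.08 = −14210.4; K_2 = 74432 − 3220×(1.82 + 26.4) = −16436.4.
Balance: K_1 − x×(3220 − 2550) = K_2, so x = (K_1 − K_2)/(3220 − 2550) = 2226/670 = 3.32 km.

3.32 km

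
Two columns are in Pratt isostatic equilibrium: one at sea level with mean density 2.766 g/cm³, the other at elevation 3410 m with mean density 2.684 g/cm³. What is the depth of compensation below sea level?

ρ_ref D = ρ (D + h) → D (ρ_ref − ρ) = ρ h.
D = ρ h/(ρ_ref − ρ) = 2.684 × 3410 m/(2.766 − 2.684) = 112000 m.

112000 m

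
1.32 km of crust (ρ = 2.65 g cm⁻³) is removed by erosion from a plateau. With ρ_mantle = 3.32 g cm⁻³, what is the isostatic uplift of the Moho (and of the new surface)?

Unloading: uplift u = e ρ_c/ρ_m = 1.32 km × 2.65/3.32 = 1.05 km.

1.05 km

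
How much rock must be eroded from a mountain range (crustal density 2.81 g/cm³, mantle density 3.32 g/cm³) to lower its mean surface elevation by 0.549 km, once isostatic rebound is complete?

Net drop Δ = e − u = e − e ρ_c/ρ_m = e (ρ_m − ρ_c)/ρ_m.
e = Δ ρ_m/(ρ_m − ρ_c) = 0.549 km × 3.32/0.51 = 3.57 km.

3.57 km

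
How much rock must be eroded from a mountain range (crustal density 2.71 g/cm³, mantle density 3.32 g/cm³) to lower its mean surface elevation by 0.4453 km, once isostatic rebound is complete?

Net drop Δ = e − u = e − e ρ_c/ρ_m = e (ρ_m − ρ_c)/ρ_m.
e = Δ ρ_m/(ρ_m − ρ_c) = 0.4453 km × 3.32/0.61 = 2.42 km.

2.42 km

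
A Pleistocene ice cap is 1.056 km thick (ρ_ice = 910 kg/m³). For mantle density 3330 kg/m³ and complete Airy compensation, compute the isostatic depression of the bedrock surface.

0.289 km

Isostatic balance requires: the ice load ρ_ice t is balanced by mantle displaced below, ρ_m s.
s = t ρ_ice / ρ_m = 1.056 km × 910/3330 = 0.289 km.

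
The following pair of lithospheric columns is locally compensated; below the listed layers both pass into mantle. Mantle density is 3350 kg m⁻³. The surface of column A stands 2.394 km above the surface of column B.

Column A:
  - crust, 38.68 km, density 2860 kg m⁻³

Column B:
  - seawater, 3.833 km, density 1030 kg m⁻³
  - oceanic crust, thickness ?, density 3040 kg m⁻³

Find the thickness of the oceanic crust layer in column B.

Take the compensation level at the base of the deeper column (depth z_c below the surface of column A) and equate Σ ρ_i t_i down to z_c; mantle fills any gap and the z_c terms cancel.
Column A: 38.68×2860 + (z_c − 38.68)×3350
Column B: 2.394×0 + 3.833×1030 + x×3040 + (z_c − 2.394 − 3.833 − x)×3350
The z_c×3350 term appears on both sides and cancels. Collect the known terms of each column as K = Σ(ρt)_known − 3350 × (depth of known layers): K_A = 110624.8 − 3350×38.68 = −18953.2; K_B = 3947.99 − 3350×(2.394 + 3.833) = −16912.46.
Balance: K_A = K_B − x×(3350 − 3040), so x = (K_B − K_A)/(3350 − 3040) = 2040.74/310 = 6.58 km.

6.58 km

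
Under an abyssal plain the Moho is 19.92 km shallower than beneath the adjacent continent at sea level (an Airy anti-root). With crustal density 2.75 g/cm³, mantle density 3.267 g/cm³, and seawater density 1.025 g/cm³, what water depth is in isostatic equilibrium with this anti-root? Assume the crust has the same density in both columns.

Replacing a thickness d of crust by seawater at the top must be balanced by replacing crust with mantle at the base: d (ρ_c − ρ_w) = a (ρ_m − ρ_c).
d = a (ρ_m − ρ_c)/(ρ_c − ρ_w) = 19.92 km × 0.517/1.725 = 5.97 km.

5.97 km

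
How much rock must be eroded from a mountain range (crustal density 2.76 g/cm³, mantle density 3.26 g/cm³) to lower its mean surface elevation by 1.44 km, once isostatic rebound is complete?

Net drop Δ = e − u = e − e ρ_c/ρ_m = e (ρ_m − ρ_c)/ρ_m.
e = Δ ρ_m/(ρ_m − ρ_c) = 1.44 km × 3.26/0.5 = 9.39 km.

9.39 km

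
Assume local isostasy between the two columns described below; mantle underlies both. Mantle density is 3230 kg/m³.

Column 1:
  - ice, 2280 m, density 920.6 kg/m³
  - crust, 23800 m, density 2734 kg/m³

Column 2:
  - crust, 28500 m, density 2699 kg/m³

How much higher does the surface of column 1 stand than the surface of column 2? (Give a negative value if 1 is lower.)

For any compensation level in the mantle, the mantle terms cancel and isostasy reduces to e = (Σt_1 − Σt_2) − (Σ(ρt)_1 − Σ(ρt)_2) / ρ_m.
Σt_1 = 26080 m; Σt_2 = 28500 m; Σ(ρt)_1 = 67168168; Σ(ρt)_2 = 76921500 (in m·kg/m³).
e = (26080 − 28500) − (67168168 − 76921500) / 3230 = 600 m.

600 m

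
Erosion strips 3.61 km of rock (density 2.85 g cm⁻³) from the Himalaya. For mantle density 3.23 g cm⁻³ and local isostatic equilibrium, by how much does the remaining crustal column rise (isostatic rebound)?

3.19 km

Unloading: uplift u = e ρ_c/ρ_m = 3.61 km × 2.85/3.23 = 3.19 km.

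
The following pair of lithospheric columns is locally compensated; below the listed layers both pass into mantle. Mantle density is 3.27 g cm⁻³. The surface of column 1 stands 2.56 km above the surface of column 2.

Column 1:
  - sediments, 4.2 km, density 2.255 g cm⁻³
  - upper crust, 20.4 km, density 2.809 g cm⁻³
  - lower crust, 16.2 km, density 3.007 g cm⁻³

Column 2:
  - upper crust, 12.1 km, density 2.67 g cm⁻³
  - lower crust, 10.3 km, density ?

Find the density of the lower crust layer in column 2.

3.05 g cm⁻³

Take the compensation level at the base of the deeper column (depth z_c below the surface of column 1) and equate Σ ρ_i t_i down to z_c; mantle fills any gap and the z_c terms cancel.
Column 1: 4.2×2.255 + 20.4×2.809 + 16.2×3.007 + (z_c − 40.8)×3.27
Column 2: 2.56×0 + 12.1×2.67 + 10.3×ρ + (z_c − 2.56 − 22.4)×3.27
The z_c×3.27 term appears on both sides and cancels. Collect the known terms of each column as K = Σ(ρt)_known − 3.27 × (depth of known layers): K_1 = 115.488 − 3.27×40.8 = −17.928; K_2 = 32.307 − 3.27×(2.56 + 22.4) = −49.3122.
Balance: K_1 = K_2 + 10.3×ρ, so ρ = (K_1 − K_2)/10.3 = 31.3842/10.3 = 3.05 g cm⁻³.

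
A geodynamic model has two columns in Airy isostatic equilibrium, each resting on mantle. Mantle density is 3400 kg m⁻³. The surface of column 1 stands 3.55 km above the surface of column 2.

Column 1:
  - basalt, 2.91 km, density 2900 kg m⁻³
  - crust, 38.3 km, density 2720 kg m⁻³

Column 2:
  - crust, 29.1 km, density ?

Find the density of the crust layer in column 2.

Take the compensation level at the base of the deeper column (depth z_c below the surface of column 1) and equate Σ ρ_i t_i down to z_c; mantle fills any gap and the z_c terms cancel.
Column 1: 2.91×2900 + 38.3×2720 + (z_c − 41.21)×3400
Column 2: 3.55×0 + 29.1×ρ + (z_c − 3.55 − 29.1)×3400
The z_c×3400 term appears on both sides and cancels. Collect the known terms of each column as K = Σ(ρt)_known − 3400 × (depth of known layers): K_1 = 112615 − 3400×41.21 = −27499; K_2 = 0 − 3400×(3.55 + 29.1) = −111010.
Balance: K_1 = K_2 + 29.1×ρ, so ρ = (K_1 − K_2)/29.1 = 83511/29.1 = 2870 kg m⁻³.

2870 kg m⁻³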